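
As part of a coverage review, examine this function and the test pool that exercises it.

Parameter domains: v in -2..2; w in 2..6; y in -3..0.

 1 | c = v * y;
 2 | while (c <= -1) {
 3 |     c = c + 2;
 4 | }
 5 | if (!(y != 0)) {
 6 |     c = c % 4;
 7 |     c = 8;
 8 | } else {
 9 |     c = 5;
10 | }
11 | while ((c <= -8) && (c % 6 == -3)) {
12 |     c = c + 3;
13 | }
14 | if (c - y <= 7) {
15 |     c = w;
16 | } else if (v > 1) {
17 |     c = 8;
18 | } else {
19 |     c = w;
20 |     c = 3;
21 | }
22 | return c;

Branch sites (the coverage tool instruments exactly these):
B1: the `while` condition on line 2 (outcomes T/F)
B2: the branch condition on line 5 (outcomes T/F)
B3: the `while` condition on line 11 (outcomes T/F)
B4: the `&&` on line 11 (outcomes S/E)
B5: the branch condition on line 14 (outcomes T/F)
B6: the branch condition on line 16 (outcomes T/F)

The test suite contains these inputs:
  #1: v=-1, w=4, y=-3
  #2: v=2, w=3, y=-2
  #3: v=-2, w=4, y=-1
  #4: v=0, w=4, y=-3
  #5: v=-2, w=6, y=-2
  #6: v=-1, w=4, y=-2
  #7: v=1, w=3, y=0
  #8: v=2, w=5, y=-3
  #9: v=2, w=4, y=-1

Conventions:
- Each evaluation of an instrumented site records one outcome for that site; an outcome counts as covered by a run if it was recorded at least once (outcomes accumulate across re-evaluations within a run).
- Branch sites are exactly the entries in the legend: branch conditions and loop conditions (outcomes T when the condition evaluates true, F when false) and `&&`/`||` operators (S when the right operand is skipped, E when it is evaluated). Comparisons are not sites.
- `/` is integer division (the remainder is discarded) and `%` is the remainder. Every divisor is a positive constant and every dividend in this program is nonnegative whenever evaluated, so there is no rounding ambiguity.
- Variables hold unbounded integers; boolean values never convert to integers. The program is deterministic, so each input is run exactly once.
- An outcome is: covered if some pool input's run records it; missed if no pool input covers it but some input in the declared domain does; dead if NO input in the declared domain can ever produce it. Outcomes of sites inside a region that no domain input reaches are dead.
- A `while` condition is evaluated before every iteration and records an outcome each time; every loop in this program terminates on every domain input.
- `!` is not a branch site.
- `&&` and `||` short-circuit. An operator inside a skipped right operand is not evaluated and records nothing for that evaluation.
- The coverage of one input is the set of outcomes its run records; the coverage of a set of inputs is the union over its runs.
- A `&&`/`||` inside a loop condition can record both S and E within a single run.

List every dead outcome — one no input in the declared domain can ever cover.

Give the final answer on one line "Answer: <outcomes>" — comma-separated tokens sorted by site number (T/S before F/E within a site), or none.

checking every outcome against all 100 domain inputs:
  B3=T: never recorded by any domain input -> dead
  B4=E: never recorded by any domain input -> dead
  reachable outcomes have witnesses, e.g. B1=T (e.g. v=1, w=2, y=-3), B1=F (e.g. v=-2, w=2, y=-3), B2=T (e.g. v=-2, w=2, y=0), B2=F (e.g. v=-2, w=2, y=-3)

Answer: B3=T, B4=E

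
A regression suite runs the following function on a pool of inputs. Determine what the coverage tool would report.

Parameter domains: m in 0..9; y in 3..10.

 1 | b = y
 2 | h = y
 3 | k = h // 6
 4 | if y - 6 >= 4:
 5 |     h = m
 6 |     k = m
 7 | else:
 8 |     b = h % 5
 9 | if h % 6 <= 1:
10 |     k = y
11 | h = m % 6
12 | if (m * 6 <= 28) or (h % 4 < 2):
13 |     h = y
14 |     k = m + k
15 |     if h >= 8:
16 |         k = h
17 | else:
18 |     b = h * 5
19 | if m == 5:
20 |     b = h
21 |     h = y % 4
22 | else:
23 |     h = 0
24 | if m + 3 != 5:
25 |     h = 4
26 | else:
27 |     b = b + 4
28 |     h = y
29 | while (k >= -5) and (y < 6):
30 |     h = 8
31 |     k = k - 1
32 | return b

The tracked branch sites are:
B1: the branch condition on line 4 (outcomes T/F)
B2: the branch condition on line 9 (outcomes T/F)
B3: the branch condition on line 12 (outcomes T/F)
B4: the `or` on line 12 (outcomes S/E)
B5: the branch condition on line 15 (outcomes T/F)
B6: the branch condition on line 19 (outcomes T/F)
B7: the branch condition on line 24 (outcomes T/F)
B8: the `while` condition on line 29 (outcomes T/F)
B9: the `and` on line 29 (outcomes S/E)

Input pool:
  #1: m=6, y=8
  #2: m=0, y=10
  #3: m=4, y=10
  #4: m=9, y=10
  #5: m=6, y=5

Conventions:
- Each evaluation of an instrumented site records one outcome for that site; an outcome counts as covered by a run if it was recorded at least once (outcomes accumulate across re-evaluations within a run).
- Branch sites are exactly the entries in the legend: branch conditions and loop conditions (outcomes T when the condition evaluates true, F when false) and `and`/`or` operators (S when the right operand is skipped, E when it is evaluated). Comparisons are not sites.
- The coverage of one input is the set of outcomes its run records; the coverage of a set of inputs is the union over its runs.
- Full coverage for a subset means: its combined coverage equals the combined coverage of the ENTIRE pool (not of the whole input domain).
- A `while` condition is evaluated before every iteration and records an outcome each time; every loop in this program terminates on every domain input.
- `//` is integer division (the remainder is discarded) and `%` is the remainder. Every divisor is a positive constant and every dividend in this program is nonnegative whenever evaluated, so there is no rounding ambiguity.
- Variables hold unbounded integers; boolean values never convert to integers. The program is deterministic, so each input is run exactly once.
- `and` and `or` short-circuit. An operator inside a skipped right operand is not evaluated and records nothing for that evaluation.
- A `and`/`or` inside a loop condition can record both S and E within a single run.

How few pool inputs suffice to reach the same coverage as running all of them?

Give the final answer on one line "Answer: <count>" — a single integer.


run #1 (m=6, y=8) records B1=F, B2=F, B3=T, B4=E, B5=T, B6=F, B7=T, B8=F, B9=E
run #2 (m=0, y=10) records B1=T, B2=T, B3=T, B4=S, B5=T, B6=F, B7=T, B8=F, B9=E
run #3 (m=4, y=10) records B1=T, B2=F, B3=T, B4=S, B5=T, B6=F, B7=T, B8=F, B9=E
run #4 (m=9, y=10) records B1=T, B2=F, B3=F, B4=E, B6=F, B7=T, B8=F, B9=E
run #5 (m=6, y=5) records B1=F, B2=F, B3=T, B4=E, B5=F, B6=F, B7=T, B8=T, B8=F, B9=S, B9=E
the full pool covers 16 outcomes: B1=T, B1=F, B2=T, B2=F, B3=T, B3=F, B4=S, B4=E, B5=T, B5=F, B6=F, B7=T, B8=T, B8=F, B9=S, B9=E
size 1 is not enough: best union over all size-1 subsets is 11/16
size 2 is not enough: best union over all size-2 subsets is 15/16
the canonical winner is {2, 4, 5}: size 3, full 16-outcome coverage, earliest index list among size-3 covers
Answer: 3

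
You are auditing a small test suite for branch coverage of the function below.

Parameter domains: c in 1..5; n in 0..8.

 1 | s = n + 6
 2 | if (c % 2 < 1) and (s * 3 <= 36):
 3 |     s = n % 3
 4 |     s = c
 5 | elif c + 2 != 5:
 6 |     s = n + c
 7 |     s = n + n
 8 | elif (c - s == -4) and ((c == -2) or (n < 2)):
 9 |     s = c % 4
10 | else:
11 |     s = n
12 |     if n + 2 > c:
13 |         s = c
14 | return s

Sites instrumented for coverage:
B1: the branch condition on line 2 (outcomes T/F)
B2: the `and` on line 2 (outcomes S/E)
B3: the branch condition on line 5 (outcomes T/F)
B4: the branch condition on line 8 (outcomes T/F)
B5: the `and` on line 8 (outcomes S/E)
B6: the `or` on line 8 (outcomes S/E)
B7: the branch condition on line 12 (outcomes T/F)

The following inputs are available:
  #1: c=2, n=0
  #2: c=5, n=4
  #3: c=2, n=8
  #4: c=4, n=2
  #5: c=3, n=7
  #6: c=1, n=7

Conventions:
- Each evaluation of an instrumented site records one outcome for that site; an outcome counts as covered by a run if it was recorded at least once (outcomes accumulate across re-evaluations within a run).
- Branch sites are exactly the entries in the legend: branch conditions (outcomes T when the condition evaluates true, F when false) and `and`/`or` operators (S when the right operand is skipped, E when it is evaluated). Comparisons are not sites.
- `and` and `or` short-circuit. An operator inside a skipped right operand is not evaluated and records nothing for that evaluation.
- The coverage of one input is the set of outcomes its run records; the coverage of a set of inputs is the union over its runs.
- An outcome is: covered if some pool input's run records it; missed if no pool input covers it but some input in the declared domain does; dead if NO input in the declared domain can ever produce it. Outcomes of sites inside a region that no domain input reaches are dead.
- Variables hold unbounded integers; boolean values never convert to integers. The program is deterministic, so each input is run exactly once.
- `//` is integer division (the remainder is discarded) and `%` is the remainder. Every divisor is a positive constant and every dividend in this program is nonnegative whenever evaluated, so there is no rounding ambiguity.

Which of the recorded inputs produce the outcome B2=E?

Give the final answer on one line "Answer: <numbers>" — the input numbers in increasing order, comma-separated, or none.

input #1 (c=2, n=0): produces B2=E
input #2 (c=5, n=4): does not produce B2=E
input #3 (c=2, n=8): produces B2=E
input #4 (c=4, n=2): produces B2=E
input #5 (c=3, n=7): does not produce B2=E
input #6 (c=1, n=7): does not produce B2=E

Answer: 1, 3, 4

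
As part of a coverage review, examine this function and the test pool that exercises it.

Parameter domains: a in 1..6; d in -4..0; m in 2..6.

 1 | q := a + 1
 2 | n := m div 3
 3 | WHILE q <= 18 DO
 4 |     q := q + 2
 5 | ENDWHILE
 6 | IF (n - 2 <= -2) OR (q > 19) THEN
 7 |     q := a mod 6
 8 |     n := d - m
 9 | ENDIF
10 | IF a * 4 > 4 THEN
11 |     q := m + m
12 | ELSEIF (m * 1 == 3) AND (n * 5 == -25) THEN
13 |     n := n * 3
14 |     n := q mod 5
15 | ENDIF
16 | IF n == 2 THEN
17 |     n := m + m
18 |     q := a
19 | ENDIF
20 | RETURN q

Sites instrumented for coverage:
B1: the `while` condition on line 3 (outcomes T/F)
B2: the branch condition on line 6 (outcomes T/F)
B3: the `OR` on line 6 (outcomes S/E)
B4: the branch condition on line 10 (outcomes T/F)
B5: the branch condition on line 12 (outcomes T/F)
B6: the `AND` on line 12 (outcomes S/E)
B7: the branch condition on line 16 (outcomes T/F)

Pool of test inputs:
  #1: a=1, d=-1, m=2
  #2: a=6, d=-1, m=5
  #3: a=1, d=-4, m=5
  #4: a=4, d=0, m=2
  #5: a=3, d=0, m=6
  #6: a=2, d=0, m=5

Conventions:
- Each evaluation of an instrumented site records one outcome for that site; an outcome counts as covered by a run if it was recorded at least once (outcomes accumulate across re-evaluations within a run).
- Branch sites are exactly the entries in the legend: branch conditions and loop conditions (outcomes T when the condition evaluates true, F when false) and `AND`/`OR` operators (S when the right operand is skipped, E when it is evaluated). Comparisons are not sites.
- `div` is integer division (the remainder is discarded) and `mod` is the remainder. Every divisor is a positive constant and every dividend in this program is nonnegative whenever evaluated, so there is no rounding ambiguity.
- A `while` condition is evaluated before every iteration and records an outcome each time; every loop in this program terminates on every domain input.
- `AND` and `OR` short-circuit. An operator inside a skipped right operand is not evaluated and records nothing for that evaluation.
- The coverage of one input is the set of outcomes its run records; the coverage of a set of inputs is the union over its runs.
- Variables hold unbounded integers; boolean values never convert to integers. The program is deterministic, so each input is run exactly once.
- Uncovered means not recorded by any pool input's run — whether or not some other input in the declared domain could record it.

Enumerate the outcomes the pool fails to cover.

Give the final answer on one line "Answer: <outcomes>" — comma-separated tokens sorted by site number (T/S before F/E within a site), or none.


run #1 (a=1, d=-1, m=2) runs B1->T, B1->T, B1->T, B1->T, B1->T, B1->T, B1->T, B1->T, B1->T, B1->F, B3->S, B2->T, B4->F, B6->S, ...; records B1=T, B1=F, B2=T, B3=S, B4=F, B5=F, B6=S, B7=F
run #2 (a=6, d=-1, m=5) runs B1->T, B1->T, B1->T, B1->T, B1->T, B1->T, B1->F, B3->E, B2->F, B4->T, B7->F; records B1=T, B1=F, B2=F, B3=E, B4=T, B7=F
run #3 (a=1, d=-4, m=5) runs B1->T, B1->T, B1->T, B1->T, B1->T, B1->T, B1->T, B1->T, B1->T, B1->F, B3->E, B2->T, B4->F, B6->S, ...; records B1=T, B1=F, B2=T, B3=E, B4=F, B5=F, B6=S, B7=F
run #4 (a=4, d=0, m=2) runs B1->T, B1->T, B1->T, B1->T, B1->T, B1->T, B1->T, B1->F, B3->S, B2->T, B4->T, B7->F; records B1=T, B1=F, B2=T, B3=S, B4=T, B7=F
run #5 (a=3, d=0, m=6) runs B1->T, B1->T, B1->T, B1->T, B1->T, B1->T, B1->T, B1->T, B1->F, B3->E, B2->T, B4->T, B7->F; records B1=T, B1=F, B2=T, B3=E, B4=T, B7=F
run #6 (a=2, d=0, m=5) runs B1->T, B1->T, B1->T, B1->T, B1->T, B1->T, B1->T, B1->T, B1->F, B3->E, B2->F, B4->T, B7->F; records B1=T, B1=F, B2=F, B3=E, B4=T, B7=F
union over the pool: B1=T, B1=F, B2=T, B2=F, B3=S, B3=E, B4=T, B4=F, B5=F, B6=S, B7=F
uncovered (3 of 14): B5=T, B6=E, B7=T
Answer: B5=T, B6=E, B7=T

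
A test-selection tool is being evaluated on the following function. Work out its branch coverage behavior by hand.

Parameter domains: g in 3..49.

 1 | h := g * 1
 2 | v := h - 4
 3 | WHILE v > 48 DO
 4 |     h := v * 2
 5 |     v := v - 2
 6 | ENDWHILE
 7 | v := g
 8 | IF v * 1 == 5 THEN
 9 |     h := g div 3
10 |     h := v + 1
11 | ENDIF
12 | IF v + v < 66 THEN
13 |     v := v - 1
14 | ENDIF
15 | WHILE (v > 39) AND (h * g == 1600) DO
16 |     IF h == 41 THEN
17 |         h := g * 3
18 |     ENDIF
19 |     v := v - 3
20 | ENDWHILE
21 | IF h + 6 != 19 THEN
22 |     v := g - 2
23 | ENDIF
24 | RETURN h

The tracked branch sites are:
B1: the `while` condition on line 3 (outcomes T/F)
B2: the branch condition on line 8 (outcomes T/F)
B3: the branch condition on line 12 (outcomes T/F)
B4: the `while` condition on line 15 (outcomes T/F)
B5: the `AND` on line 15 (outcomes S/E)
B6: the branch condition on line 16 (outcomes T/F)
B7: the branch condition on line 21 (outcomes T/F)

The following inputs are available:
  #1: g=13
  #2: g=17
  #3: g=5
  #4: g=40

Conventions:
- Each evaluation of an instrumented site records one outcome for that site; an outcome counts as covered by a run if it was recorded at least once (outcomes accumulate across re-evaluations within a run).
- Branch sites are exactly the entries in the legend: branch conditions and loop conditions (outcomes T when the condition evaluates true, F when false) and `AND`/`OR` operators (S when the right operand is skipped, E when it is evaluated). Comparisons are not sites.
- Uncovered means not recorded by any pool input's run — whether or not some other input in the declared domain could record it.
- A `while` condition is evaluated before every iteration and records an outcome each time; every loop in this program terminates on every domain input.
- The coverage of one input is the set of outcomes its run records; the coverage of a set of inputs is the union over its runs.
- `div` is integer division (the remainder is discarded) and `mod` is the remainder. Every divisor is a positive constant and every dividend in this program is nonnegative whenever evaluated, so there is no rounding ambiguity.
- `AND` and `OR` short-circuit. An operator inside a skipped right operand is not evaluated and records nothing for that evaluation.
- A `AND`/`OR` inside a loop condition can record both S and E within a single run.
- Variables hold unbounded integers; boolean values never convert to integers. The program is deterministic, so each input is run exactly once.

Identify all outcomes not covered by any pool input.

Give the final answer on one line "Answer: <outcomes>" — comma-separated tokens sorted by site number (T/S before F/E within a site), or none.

run #1 (g=13) runs B1->F, B2->F, B3->T, B5->S, B4->F, B7->F; records B1=F, B2=F, B3=T, B4=F, B5=S, B7=F
run #2 (g=17) runs B1->F, B2->F, B3->T, B5->S, B4->F, B7->T; records B1=F, B2=F, B3=T, B4=F, B5=S, B7=T
run #3 (g=5) runs B1->F, B2->T, B3->T, B5->S, B4->F, B7->T; records B1=F, B2=T, B3=T, B4=F, B5=S, B7=T
run #4 (g=40) runs B1->F, B2->F, B3->F, B5->E, B4->T, B6->F, B5->S, B4->F, B7->T; records B1=F, B2=F, B3=F, B4=T, B4=F, B5=S, B5=E, B6=F, B7=T
union over the pool: B1=F, B2=T, B2=F, B3=T, B3=F, B4=T, B4=F, B5=S, B5=E, B6=F, B7=T, B7=F
uncovered (2 of 14): B1=T, B6=T

Answer: B1=T, B6=T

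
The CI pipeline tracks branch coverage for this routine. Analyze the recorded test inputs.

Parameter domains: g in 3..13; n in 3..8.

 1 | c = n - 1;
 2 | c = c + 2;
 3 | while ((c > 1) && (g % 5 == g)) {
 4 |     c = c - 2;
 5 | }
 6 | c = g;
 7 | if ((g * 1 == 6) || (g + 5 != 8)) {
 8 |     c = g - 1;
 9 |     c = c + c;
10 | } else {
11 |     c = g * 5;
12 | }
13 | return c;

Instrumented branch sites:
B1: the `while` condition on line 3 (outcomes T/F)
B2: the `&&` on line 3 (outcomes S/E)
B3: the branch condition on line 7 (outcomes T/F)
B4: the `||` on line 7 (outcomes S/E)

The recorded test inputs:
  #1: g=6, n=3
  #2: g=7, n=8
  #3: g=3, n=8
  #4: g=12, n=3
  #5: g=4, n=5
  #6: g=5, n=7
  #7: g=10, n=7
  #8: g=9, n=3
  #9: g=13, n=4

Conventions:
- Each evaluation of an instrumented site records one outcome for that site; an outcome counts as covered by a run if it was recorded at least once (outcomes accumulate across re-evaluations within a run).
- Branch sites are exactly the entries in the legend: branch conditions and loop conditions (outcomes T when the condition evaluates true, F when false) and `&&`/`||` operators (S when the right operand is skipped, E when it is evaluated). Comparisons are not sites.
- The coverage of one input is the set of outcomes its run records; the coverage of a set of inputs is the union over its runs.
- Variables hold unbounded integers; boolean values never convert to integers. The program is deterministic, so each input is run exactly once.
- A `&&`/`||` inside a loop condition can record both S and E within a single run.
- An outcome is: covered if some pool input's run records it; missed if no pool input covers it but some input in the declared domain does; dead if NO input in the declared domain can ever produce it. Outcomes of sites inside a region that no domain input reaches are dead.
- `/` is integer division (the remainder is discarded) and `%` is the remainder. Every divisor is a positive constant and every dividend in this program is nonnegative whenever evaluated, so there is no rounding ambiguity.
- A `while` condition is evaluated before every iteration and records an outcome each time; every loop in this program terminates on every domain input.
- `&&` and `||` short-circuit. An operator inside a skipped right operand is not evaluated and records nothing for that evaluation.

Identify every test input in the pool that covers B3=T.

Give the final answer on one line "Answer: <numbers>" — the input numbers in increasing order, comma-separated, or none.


input #1 (g=6, n=3): records B3=T
input #2 (g=7, n=8): records B3=T
input #3 (g=3, n=8): does not record B3=T
input #4 (g=12, n=3): records B3=T
input #5 (g=4, n=5): records B3=T
input #6 (g=5, n=7): records B3=T
input #7 (g=10, n=7): records B3=T
input #8 (g=9, n=3): records B3=T
input #9 (g=13, n=4): records B3=T
Answer: 1, 2, 4, 5, 6, 7, 8, 9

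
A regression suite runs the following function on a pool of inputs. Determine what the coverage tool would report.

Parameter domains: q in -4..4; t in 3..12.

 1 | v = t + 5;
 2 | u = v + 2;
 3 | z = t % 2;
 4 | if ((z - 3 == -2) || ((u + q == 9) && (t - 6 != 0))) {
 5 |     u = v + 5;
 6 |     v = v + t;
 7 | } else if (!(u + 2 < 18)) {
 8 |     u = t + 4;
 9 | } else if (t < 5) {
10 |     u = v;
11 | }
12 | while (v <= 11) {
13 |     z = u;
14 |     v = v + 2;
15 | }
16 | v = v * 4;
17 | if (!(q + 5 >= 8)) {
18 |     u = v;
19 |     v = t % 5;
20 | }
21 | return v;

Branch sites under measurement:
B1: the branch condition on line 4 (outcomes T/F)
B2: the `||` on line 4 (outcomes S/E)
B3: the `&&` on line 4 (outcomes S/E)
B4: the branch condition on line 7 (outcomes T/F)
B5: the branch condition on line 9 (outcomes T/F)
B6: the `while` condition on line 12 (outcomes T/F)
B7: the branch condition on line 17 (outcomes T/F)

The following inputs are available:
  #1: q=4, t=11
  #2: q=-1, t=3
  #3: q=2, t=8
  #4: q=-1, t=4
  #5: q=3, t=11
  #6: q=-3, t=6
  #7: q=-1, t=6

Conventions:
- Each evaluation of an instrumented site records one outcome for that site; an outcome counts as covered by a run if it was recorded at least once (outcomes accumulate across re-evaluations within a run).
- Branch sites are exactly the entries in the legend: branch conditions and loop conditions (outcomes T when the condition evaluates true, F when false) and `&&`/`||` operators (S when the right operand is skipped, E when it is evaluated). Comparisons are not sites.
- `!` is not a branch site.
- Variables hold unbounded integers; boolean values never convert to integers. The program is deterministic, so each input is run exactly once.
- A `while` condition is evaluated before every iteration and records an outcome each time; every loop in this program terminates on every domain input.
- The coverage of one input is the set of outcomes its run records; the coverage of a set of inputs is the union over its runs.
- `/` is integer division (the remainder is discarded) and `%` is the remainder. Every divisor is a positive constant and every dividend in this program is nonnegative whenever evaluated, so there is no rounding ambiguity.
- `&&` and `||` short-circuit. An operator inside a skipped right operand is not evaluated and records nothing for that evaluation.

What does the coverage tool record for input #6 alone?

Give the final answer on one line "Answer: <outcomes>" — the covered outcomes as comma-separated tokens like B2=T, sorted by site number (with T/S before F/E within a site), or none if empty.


Simulating input #6 (q=-3, t=6) step by step:
  B2->E, B3->S, B1->F, B4->F, B5->F, B6->T, B6->F, B7->T
collecting distinct outcomes: B1=F, B2=E, B3=S, B4=F, B5=F, B6=T, B6=F, B7=T
Answer: B1=F, B2=E, B3=S, B4=F, B5=F, B6=T, B6=F, B7=T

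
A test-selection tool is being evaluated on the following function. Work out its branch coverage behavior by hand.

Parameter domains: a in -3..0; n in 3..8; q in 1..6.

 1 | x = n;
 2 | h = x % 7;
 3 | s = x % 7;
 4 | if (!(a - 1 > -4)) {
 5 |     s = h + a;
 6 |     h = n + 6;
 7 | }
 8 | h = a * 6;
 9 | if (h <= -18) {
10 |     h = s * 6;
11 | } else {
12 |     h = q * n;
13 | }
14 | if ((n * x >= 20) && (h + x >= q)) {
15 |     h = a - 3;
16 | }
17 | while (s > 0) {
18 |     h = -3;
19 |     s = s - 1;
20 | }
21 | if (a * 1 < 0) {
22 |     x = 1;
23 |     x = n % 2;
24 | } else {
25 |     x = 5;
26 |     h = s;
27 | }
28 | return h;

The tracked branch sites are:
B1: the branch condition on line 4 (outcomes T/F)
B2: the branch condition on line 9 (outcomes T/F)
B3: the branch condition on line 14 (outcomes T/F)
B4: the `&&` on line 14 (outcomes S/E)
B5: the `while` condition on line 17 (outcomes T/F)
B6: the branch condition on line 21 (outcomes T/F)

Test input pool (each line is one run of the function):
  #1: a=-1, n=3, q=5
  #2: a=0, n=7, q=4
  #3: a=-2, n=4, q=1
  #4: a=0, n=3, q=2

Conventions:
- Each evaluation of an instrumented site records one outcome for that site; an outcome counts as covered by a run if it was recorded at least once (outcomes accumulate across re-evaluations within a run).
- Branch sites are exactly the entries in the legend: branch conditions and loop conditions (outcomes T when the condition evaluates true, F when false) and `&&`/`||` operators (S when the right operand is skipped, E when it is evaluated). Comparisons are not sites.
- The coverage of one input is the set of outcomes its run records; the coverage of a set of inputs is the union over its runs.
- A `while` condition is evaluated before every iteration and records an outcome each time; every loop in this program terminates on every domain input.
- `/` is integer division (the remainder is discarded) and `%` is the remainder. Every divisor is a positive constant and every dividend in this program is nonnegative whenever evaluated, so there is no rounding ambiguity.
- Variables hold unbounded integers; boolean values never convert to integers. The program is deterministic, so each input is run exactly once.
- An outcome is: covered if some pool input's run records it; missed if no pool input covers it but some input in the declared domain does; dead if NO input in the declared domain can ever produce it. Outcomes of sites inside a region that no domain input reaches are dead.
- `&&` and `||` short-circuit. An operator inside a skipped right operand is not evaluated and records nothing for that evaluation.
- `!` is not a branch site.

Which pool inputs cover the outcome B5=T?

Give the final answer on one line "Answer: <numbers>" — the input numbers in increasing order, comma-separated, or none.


input #1 (a=-1, n=3, q=5): produces B5=T
input #2 (a=0, n=7, q=4): does not produce B5=T
input #3 (a=-2, n=4, q=1): produces B5=T
input #4 (a=0, n=3, q=2): produces B5=T
Answer: 1, 3, 4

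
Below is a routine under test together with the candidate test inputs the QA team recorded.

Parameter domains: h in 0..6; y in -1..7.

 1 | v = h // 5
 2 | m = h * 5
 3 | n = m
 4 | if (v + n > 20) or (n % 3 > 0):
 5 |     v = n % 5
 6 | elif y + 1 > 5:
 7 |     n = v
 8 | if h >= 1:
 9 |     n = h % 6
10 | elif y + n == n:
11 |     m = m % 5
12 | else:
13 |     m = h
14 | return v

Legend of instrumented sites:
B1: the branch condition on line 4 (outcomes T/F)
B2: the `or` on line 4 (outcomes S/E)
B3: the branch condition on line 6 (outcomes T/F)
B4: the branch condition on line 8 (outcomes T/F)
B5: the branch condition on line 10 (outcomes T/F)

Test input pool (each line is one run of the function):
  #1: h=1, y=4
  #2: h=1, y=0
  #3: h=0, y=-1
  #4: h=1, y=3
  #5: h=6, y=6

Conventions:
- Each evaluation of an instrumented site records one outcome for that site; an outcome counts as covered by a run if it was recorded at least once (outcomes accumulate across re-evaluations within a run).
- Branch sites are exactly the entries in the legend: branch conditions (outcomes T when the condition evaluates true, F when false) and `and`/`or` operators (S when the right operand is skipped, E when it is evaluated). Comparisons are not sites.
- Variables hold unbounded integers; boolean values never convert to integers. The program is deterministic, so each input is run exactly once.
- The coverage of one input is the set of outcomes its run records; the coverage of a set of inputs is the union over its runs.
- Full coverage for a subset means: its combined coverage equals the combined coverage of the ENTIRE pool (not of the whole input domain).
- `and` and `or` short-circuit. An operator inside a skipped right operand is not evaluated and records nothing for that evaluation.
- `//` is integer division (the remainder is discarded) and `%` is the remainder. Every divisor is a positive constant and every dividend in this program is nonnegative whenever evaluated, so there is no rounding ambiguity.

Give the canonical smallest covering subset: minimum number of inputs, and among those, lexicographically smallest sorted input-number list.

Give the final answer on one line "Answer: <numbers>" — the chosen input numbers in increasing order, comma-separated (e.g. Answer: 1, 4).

test 1 (h=1, y=4) fires B2->E, B1->T, B4->T; hits B1=T, B2=E, B4=T
test 2 (h=1, y=0) fires B2->E, B1->T, B4->T; hits B1=T, B2=E, B4=T
test 3 (h=0, y=-1) fires B2->E, B1->F, B3->F, B4->F, B5->F; hits B1=F, B2=E, B3=F, B4=F, B5=F
test 4 (h=1, y=3) fires B2->E, B1->T, B4->T; hits B1=T, B2=E, B4=T
test 5 (h=6, y=6) fires B2->S, B1->T, B4->T; hits B1=T, B2=S, B4=T
together the pool reaches 8 outcomes: B1=T, B1=F, B2=S, B2=E, B3=F, B4=T, B4=F, B5=F
every size-1 subset falls short of the 8 outcomes (best: 5/8)
at size 2, {3, 5} reaches all 8 outcomes; every lexicographically earlier size-2 subset fails

Answer: 3, 5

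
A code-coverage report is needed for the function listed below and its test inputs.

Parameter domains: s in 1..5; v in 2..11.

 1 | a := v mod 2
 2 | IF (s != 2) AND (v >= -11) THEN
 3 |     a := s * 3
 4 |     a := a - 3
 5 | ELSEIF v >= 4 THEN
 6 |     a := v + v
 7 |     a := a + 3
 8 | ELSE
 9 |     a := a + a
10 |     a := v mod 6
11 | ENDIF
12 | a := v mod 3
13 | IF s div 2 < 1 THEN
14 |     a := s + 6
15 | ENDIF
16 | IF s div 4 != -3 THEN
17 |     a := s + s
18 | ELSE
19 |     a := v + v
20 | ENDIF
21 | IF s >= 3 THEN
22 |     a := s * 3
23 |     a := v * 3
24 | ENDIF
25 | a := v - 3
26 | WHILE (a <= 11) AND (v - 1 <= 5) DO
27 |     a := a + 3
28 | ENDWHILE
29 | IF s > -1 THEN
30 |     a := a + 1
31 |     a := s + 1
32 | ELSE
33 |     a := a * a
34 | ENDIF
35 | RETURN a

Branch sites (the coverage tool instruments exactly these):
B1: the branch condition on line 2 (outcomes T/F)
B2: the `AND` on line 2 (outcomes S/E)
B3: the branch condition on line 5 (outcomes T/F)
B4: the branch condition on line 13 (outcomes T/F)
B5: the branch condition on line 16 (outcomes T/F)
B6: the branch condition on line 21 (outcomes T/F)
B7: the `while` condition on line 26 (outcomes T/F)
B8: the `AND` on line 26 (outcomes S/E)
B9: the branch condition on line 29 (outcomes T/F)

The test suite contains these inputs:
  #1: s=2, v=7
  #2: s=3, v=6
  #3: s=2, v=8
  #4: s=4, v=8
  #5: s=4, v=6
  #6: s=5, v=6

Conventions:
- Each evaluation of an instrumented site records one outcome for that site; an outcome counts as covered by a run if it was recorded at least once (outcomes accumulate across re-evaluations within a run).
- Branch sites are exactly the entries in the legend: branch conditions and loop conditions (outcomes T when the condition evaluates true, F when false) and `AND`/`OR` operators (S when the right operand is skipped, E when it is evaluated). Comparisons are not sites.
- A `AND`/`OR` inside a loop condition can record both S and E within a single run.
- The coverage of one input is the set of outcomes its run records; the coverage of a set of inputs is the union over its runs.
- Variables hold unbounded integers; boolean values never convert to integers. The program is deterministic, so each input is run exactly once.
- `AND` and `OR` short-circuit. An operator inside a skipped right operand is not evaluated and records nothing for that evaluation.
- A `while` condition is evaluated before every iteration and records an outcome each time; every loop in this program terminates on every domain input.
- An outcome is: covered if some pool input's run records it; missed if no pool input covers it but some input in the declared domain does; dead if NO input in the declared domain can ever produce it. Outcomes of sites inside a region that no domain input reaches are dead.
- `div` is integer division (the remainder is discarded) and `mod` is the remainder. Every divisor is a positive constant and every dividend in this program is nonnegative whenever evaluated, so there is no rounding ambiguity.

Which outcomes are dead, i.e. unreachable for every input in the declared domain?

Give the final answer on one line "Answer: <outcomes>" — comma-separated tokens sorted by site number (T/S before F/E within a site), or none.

checking every outcome against all 50 domain inputs:
  B5=F: zero occurrences over every domain input -> dead
  B9=F: zero occurrences over every domain input -> dead
  reachable outcomes have witnesses, e.g. B1=T (e.g. s=1, v=2), B1=F (e.g. s=2, v=2), B2=S (e.g. s=2, v=2), B2=E (e.g. s=1, v=2)

Answer: B5=F, B9=F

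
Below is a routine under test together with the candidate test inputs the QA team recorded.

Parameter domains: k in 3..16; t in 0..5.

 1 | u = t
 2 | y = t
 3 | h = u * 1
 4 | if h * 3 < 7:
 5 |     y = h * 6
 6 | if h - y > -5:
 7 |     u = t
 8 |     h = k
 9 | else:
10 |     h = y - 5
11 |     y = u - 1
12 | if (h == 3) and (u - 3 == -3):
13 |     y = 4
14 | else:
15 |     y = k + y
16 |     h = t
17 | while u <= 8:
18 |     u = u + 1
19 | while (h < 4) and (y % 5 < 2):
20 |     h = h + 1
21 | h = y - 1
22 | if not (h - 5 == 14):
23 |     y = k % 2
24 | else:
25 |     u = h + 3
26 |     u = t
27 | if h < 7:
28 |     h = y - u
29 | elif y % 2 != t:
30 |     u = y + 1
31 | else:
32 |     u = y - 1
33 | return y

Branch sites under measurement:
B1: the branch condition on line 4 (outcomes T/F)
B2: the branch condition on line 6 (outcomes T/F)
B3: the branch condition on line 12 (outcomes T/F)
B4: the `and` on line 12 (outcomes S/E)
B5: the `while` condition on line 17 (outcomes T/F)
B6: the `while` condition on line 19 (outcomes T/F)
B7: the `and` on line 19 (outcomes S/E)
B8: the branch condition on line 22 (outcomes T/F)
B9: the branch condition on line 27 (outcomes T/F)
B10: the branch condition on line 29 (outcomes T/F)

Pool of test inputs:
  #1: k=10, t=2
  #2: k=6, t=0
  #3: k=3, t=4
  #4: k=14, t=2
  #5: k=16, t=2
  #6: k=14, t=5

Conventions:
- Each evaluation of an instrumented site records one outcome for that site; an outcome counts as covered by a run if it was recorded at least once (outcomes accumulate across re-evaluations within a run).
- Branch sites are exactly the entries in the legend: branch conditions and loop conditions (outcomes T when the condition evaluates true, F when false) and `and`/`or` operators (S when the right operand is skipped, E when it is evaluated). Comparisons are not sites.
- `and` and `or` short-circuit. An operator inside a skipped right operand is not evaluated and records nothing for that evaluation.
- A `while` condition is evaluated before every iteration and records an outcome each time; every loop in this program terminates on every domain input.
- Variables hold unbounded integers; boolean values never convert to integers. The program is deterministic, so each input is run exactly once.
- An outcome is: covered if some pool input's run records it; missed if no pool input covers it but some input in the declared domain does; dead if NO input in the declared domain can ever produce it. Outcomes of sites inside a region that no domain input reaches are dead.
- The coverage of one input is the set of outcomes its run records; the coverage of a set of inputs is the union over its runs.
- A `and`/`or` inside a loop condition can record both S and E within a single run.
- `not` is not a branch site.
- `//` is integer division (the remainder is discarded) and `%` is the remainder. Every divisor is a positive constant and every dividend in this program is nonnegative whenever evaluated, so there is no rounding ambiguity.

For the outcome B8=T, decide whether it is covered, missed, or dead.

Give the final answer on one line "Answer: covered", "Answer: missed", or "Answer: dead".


B8=T is recorded by pool input(s) 1, 2, 3, 4, 5, 6 -> covered
Answer: covered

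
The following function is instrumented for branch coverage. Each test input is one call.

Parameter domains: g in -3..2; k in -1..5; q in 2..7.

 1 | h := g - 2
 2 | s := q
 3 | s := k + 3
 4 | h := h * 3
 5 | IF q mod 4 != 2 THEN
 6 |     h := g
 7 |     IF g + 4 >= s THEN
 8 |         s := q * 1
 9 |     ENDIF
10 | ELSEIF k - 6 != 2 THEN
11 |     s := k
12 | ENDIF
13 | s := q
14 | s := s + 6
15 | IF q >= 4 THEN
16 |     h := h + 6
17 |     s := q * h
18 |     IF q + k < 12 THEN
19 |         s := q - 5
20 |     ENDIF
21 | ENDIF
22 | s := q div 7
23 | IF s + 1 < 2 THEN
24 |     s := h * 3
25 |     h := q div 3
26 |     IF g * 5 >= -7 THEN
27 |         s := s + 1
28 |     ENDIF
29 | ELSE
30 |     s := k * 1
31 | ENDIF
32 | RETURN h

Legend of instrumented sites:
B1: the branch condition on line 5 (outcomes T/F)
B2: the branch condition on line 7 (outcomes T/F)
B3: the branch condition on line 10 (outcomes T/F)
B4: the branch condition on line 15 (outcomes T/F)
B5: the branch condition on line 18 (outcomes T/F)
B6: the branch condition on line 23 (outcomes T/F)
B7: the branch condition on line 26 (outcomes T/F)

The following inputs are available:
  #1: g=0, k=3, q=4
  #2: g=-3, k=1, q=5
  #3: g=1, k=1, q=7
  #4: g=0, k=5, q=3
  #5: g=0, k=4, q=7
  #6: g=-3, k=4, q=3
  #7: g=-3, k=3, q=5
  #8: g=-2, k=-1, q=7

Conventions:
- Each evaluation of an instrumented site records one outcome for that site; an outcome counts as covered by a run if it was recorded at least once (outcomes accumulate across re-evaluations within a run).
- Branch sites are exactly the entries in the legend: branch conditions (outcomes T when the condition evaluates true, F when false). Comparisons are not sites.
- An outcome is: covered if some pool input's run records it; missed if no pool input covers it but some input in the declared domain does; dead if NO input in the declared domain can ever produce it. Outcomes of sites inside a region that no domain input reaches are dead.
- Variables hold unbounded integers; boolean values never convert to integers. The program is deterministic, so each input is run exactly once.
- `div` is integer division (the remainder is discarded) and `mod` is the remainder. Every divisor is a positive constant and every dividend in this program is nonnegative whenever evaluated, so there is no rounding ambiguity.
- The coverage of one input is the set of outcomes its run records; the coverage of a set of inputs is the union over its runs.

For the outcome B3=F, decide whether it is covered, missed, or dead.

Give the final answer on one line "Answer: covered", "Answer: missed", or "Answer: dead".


no pool input records B3=F
checking all 252 inputs in the declared domain: B3=F is never recorded -> dead
Answer: dead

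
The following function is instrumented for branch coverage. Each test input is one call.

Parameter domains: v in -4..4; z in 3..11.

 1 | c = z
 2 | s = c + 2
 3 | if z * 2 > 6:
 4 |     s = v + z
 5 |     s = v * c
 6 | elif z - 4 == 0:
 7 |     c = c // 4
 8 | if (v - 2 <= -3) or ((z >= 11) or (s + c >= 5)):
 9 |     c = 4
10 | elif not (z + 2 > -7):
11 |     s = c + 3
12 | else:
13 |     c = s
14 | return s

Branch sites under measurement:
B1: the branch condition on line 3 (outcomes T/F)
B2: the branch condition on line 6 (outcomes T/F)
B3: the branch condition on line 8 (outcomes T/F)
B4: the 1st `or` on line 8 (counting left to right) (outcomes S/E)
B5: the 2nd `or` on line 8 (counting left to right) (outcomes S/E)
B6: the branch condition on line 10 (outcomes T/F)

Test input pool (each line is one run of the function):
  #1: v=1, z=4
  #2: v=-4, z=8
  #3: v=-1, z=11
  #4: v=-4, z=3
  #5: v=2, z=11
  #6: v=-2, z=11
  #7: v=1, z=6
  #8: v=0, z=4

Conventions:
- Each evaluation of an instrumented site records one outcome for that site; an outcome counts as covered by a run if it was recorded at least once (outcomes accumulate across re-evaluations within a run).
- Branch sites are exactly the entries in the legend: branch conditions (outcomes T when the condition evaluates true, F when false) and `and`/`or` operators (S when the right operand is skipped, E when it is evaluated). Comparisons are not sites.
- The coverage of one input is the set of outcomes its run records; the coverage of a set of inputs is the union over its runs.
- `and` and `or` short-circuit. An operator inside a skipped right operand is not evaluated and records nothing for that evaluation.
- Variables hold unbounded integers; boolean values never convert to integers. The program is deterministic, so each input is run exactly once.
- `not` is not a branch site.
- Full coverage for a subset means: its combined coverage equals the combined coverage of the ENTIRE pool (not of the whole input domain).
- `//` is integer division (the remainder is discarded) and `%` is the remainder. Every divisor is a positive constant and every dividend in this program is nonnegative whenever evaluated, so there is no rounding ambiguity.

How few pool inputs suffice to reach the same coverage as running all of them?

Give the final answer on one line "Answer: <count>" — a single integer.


input #1 (v=1, z=4): covers B1=T, B3=T, B4=E, B5=E
input #2 (v=-4, z=8): covers B1=T, B3=T, B4=S
input #3 (v=-1, z=11): covers B1=T, B3=T, B4=S
input #4 (v=-4, z=3): covers B1=F, B2=F, B3=T, B4=S
input #5 (v=2, z=11): covers B1=T, B3=T, B4=E, B5=S
input #6 (v=-2, z=11): covers B1=T, B3=T, B4=S
input #7 (v=1, z=6): covers B1=T, B3=T, B4=E, B5=E
input #8 (v=0, z=4): covers B1=T, B3=F, B4=E, B5=E, B6=F
pool-wide coverage (10 outcomes): B1=T, B1=F, B2=F, B3=T, B3=F, B4=S, B4=E, B5=S, B5=E, B6=F
every size-1 subset falls short of the 10 outcomes (best: 5/10)
every size-2 subset falls short of the 10 outcomes (best: 9/10)
inputs {4, 5, 8} (size 3) cover everything; no size-3 subset with a lexicographically smaller index list covers all 10
Answer: 3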